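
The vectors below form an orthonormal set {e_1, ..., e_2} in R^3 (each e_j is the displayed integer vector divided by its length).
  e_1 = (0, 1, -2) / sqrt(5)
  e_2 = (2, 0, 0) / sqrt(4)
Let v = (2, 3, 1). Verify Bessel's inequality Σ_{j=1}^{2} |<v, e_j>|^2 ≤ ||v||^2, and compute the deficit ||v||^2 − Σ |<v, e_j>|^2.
Σ |<v, e_j>|^2 = 21/5; ||v||^2 = 14; deficit = 49/5

Write each e_j = u_j / sqrt(<u_j, u_j>) where u_j is the displayed integer vector. Then <v, e_j> = <v, u_j> / sqrt(<u_j, u_j>), so |<v, e_j>|^2 = <v, u_j>^2 / <u_j, u_j>.
Coefficients: <v, e_1> = 1/sqrt(5), <v, e_2> = 4/sqrt(4).
Square and sum: Σ |<v, e_j>|^2 = 21/5.
Compute ||v||^2 = v·v = 14.
Deficit = 14 − 21/5 = 49/5 ≥ 0, confirming Bessel's inequality. (The deficit equals ||v − Σ <v,e_j> e_j||^2, the squared distance from v to span{e_j}.)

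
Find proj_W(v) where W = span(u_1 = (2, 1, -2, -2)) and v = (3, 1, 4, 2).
proj_W(v) = (-10/13, -5/13, 10/13, 10/13)

Set up U = [u_1 | ... | u_1] ∈ R^(4×1). The projector onto W = col(U) is P = U (U^T U)^(-1) U^T.
Compute U^T U =
  [13],
and U^T v = (-5).
Solve U^T U · c = U^T v for the coefficients: c = (-5/13). The projection is proj_W(v) = U c.
Check: (v - proj_W(v)) · u_1 = 0  (should be 0).
Result: proj_W(v) = (-10/13, -5/13, 10/13, 10/13).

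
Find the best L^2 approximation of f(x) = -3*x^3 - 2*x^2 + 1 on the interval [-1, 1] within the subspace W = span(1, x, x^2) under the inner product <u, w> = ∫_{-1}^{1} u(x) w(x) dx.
g(x) = -2*x^2 - 9*x/5 + 1

The best approximation g ∈ W is the orthogonal projection of f onto W. Writing g = a_0 + a_1 x + a_2 x^2, the coefficients solve the normal equations G · a = b where
  G_{ij} = <φ_i, φ_j> and b_i = <f, φ_i>, with φ_0 = 1, φ_1 = x, φ_2 = x^2.
G =
  [2, 0, 2/3]
  [0, 2/3, 0]
  [2/3, 0, 2/5],
b = (2/3, -6/5, -2/15).
Solving gives a_0 = 1, a_1 = -9/5, a_2 = -2, so
  g(x) = -2*x^2 - 9*x/5 + 1.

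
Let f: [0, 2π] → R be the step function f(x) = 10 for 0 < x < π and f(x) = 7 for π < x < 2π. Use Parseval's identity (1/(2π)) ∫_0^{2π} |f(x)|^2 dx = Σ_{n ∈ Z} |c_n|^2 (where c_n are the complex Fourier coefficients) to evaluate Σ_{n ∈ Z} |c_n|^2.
Σ |c_n|^2 = 149/2

Parseval equates the L^2 energy of f (normalised by 1/(2π)) with the ℓ^2 sum of its Fourier coefficients: (1/(2π)) ∫_0^{2π} |f|^2 = Σ |c_n|^2.
Compute the left side: (1/(2π)) [∫_0^π 10^2 dx + ∫_π^{2π} 7^2 dx] = (1/(2π)) · (100π + 49π) = (100 + 49)/2 = 149/2.
So Σ_{n ∈ Z} |c_n|^2 = 149/2.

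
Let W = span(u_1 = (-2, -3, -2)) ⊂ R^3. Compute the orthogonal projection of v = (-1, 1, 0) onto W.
proj_W(v) = (2/17, 3/17, 2/17)

Set up U = [u_1 | ... | u_1] ∈ R^(3×1). The projector onto W = col(U) is P = U (U^T U)^(-1) U^T.
Compute U^T U =
  [17],
and U^T v = (-1).
Solve U^T U · c = U^T v for the coefficients: c = (-1/17). The projection is proj_W(v) = U c.
Check: (v - proj_W(v)) · u_1 = 0  (should be 0).
Result: proj_W(v) = (2/17, 3/17, 2/17).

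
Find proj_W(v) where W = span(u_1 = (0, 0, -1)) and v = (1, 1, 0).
proj_W(v) = (0, 0, 0)

Set up U = [u_1 | ... | u_1] ∈ R^(3×1). The projector onto W = col(U) is P = U (U^T U)^(-1) U^T.
Compute U^T U =
  [1],
and U^T v = (0).
Solve U^T U · c = U^T v for the coefficients: c = (0). The projection is proj_W(v) = U c.
Check: (v - proj_W(v)) · u_1 = 0  (should be 0).
Result: proj_W(v) = (0, 0, 0).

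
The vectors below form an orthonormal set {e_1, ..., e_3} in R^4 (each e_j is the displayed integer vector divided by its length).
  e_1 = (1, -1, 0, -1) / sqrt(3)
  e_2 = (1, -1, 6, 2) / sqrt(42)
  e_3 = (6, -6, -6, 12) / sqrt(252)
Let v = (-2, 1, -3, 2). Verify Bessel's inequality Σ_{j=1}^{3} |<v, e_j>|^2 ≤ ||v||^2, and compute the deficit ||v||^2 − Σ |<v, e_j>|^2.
Σ |<v, e_j>|^2 = 35/2; ||v||^2 = 18; deficit = 1/2

Write each e_j = u_j / sqrt(<u_j, u_j>) where u_j is the displayed integer vector. Then <v, e_j> = <v, u_j> / sqrt(<u_j, u_j>), so |<v, e_j>|^2 = <v, u_j>^2 / <u_j, u_j>.
Coefficients: <v, e_1> = -5/sqrt(3), <v, e_2> = -17/sqrt(42), <v, e_3> = 24/sqrt(252).
Square and sum: Σ |<v, e_j>|^2 = 35/2.
Compute ||v||^2 = v·v = 18.
Deficit = 18 − 35/2 = 1/2 ≥ 0, confirming Bessel's inequality. (The deficit equals ||v − Σ <v,e_j> e_j||^2, the squared distance from v to span{e_j}.)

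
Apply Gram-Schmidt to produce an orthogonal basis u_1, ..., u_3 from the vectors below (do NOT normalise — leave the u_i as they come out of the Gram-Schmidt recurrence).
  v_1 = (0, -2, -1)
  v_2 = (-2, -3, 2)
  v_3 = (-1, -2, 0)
Orthogonal basis:
  u_1 = (0, -2, -1)
  u_2 = (-2, -7/5, 14/5)
  u_3 = (-7/23, 2/23, -4/23)

Apply the Gram-Schmidt recurrence
  u_1 = v_1
  u_i = v_i − Σ_{j<i} ((v_i · u_j) / (u_j · u_j)) · u_j.

Step by step this gives:
  u_1 = (0, -2, -1)
  u_2 = (-2, -7/5, 14/5)
  u_3 = (-7/23, 2/23, -4/23)

Orthogonality check:
  u_2 · u_1 = 0 (should be 0)
  u_3 · u_1 = 0 (should be 0)
  u_3 · u_2 = 0 (should be 0)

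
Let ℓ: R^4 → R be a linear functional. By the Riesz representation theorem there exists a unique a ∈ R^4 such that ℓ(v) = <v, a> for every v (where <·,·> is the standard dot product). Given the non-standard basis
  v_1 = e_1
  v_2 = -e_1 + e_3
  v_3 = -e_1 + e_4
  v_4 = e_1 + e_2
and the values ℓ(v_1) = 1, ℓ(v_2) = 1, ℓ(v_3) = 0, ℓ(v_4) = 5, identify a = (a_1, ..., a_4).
a = (1, 4, 2, 1)

Write a = (a_1, ..., a_4) in the standard basis. For each basis vector v_i, ℓ(v_i) = <v_i, a> is a linear equation in the a_j's. Collect the n equations into a matrix system V a = ℓ, where row i of V is v_i (expressed in the standard basis). Since V is invertible (lower-triangular with 1s on the diagonal, up to permutation), solve by back-substitution:
  V =
[[1, 0, 0, 0],
 [-1, 0, 1, 0],
 [-1, 0, 0, 1],
 [1, 1, 0, 0]]
  V a = (1, 1, 0, 5)
Solving gives a = (1, 4, 2, 1).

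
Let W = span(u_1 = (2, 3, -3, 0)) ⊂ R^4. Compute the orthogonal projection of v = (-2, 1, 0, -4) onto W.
proj_W(v) = (-1/11, -3/22, 3/22, 0)

Set up U = [u_1 | ... | u_1] ∈ R^(4×1). The projector onto W = col(U) is P = U (U^T U)^(-1) U^T.
Compute U^T U =
  [22],
and U^T v = (-1).
Solve U^T U · c = U^T v for the coefficients: c = (-1/22). The projection is proj_W(v) = U c.
Check: (v - proj_W(v)) · u_1 = 0  (should be 0).
Result: proj_W(v) = (-1/11, -3/22, 3/22, 0).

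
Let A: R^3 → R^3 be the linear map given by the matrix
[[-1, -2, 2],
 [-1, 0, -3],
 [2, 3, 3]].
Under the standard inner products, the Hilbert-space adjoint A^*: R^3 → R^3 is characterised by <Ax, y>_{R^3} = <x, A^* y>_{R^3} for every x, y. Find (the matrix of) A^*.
A^* = A^T =
[[-1, -1, 2],
 [-2, 0, 3],
 [2, -3, 3]]

For real matrices with standard dot products, the defining identity <Ax, y> = <x, A^* y> gives (Ax)^T y = x^T (A^*) y, i.e. x^T A^T y = x^T (A^*) y. Since this holds for all x, y, we must have A^* = A^T. Therefore
A^* =
[[-1, -1, 2],
 [-2, 0, 3],
 [2, -3, 3]].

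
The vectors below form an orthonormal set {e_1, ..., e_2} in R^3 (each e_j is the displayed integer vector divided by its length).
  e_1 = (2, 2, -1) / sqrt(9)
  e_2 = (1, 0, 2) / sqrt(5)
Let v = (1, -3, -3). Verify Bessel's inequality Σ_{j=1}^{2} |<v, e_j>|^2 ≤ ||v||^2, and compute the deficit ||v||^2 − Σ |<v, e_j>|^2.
Σ |<v, e_j>|^2 = 46/9; ||v||^2 = 19; deficit = 125/9

Write each e_j = u_j / sqrt(<u_j, u_j>) where u_j is the displayed integer vector. Then <v, e_j> = <v, u_j> / sqrt(<u_j, u_j>), so |<v, e_j>|^2 = <v, u_j>^2 / <u_j, u_j>.
Coefficients: <v, e_1> = -1/sqrt(9), <v, e_2> = -5/sqrt(5).
Square and sum: Σ |<v, e_j>|^2 = 46/9.
Compute ||v||^2 = v·v = 19.
Deficit = 19 − 46/9 = 125/9 ≥ 0, confirming Bessel's inequality. (The deficit equals ||v − Σ <v,e_j> e_j||^2, the squared distance from v to span{e_j}.)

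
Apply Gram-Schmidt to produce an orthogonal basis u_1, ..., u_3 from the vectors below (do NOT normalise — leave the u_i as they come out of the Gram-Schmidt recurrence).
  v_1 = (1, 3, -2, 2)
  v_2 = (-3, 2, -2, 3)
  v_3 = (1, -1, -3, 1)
Orthogonal basis:
  u_1 = (1, 3, -2, 2)
  u_2 = (-67/18, -1/6, -5/9, 14/9)
  u_3 = (177/299, -599/299, -701/299, 109/299)

Apply the Gram-Schmidt recurrence
  u_1 = v_1
  u_i = v_i − Σ_{j<i} ((v_i · u_j) / (u_j · u_j)) · u_j.

Step by step this gives:
  u_1 = (1, 3, -2, 2)
  u_2 = (-67/18, -1/6, -5/9, 14/9)
  u_3 = (177/299, -599/299, -701/299, 109/299)

Orthogonality check:
  u_2 · u_1 = 0 (should be 0)
  u_3 · u_1 = 0 (should be 0)
  u_3 · u_2 = 0 (should be 0)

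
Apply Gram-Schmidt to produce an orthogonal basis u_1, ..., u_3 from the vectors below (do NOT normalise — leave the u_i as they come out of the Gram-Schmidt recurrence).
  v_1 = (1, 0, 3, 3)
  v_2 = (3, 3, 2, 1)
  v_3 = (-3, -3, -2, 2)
Orthogonal basis:
  u_1 = (1, 0, 3, 3)
  u_2 = (45/19, 3, 2/19, -17/19)
  u_3 = (-18/293, 153/293, -411/293, 417/293)

Apply the Gram-Schmidt recurrence
  u_1 = v_1
  u_i = v_i − Σ_{j<i} ((v_i · u_j) / (u_j · u_j)) · u_j.

Step by step this gives:
  u_1 = (1, 0, 3, 3)
  u_2 = (45/19, 3, 2/19, -17/19)
  u_3 = (-18/293, 153/293, -411/293, 417/293)

Orthogonality check:
  u_2 · u_1 = 0 (should be 0)
  u_3 · u_1 = 0 (should be 0)
  u_3 · u_2 = 0 (should be 0)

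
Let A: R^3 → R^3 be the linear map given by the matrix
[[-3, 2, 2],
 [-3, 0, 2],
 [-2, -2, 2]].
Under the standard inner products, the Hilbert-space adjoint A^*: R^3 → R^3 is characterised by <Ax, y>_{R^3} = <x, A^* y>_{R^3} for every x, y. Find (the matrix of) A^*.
A^* = A^T =
[[-3, -3, -2],
 [2, 0, -2],
 [2, 2, 2]]

For real matrices with standard dot products, the defining identity <Ax, y> = <x, A^* y> gives (Ax)^T y = x^T (A^*) y, i.e. x^T A^T y = x^T (A^*) y. Since this holds for all x, y, we must have A^* = A^T. Therefore
A^* =
[[-3, -3, -2],
 [2, 0, -2],
 [2, 2, 2]].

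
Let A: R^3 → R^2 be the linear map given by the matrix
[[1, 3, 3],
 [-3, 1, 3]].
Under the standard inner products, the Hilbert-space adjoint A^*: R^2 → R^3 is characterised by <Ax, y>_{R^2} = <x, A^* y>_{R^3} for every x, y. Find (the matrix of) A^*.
A^* = A^T =
[[1, -3],
 [3, 1],
 [3, 3]]

For real matrices with standard dot products, the defining identity <Ax, y> = <x, A^* y> gives (Ax)^T y = x^T (A^*) y, i.e. x^T A^T y = x^T (A^*) y. Since this holds for all x, y, we must have A^* = A^T. Therefore
A^* =
[[1, -3],
 [3, 1],
 [3, 3]].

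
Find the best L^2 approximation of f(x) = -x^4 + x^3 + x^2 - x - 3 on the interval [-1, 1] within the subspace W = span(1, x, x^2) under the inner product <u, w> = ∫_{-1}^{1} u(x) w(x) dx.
g(x) = x^2/7 - 2*x/5 - 102/35

The best approximation g ∈ W is the orthogonal projection of f onto W. Writing g = a_0 + a_1 x + a_2 x^2, the coefficients solve the normal equations G · a = b where
  G_{ij} = <φ_i, φ_j> and b_i = <f, φ_i>, with φ_0 = 1, φ_1 = x, φ_2 = x^2.
G =
  [2, 0, 2/3]
  [0, 2/3, 0]
  [2/3, 0, 2/5],
b = (-86/15, -4/15, -66/35).
Solving gives a_0 = -102/35, a_1 = -2/5, a_2 = 1/7, so
  g(x) = x^2/7 - 2*x/5 - 102/35.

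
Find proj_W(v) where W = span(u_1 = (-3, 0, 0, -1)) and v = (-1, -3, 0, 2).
proj_W(v) = (-3/10, 0, 0, -1/10)

Set up U = [u_1 | ... | u_1] ∈ R^(4×1). The projector onto W = col(U) is P = U (U^T U)^(-1) U^T.
Compute U^T U =
  [10],
and U^T v = (1).
Solve U^T U · c = U^T v for the coefficients: c = (1/10). The projection is proj_W(v) = U c.
Check: (v - proj_W(v)) · u_1 = 0  (should be 0).
Result: proj_W(v) = (-3/10, 0, 0, -1/10).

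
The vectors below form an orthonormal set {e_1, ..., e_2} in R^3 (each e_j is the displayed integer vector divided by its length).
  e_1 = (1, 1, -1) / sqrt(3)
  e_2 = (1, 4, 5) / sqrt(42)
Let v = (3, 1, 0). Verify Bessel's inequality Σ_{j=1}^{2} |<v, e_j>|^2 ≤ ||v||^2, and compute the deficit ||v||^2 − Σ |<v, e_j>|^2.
Σ |<v, e_j>|^2 = 13/2; ||v||^2 = 10; deficit = 7/2

Write each e_j = u_j / sqrt(<u_j, u_j>) where u_j is the displayed integer vector. Then <v, e_j> = <v, u_j> / sqrt(<u_j, u_j>), so |<v, e_j>|^2 = <v, u_j>^2 / <u_j, u_j>.
Coefficients: <v, e_1> = 4/sqrt(3), <v, e_2> = 7/sqrt(42).
Square and sum: Σ |<v, e_j>|^2 = 13/2.
Compute ||v||^2 = v·v = 10.
Deficit = 10 − 13/2 = 7/2 ≥ 0, confirming Bessel's inequality. (The deficit equals ||v − Σ <v,e_j> e_j||^2, the squared distance from v to span{e_j}.)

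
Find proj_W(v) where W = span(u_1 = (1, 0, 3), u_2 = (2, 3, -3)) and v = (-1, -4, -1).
proj_W(v) = (-49/19, -46/19, -9/19)

Set up U = [u_1 | ... | u_2] ∈ R^(3×2). The projector onto W = col(U) is P = U (U^T U)^(-1) U^T.
Compute U^T U =
  [10, -7]
  [-7, 22],
and U^T v = (-4, -11).
Solve U^T U · c = U^T v for the coefficients: c = (-55/57, -46/57). The projection is proj_W(v) = U c.
Check: (v - proj_W(v)) · u_1 = 0  (should be 0).
Check: (v - proj_W(v)) · u_2 = 0  (should be 0).
Result: proj_W(v) = (-49/19, -46/19, -9/19).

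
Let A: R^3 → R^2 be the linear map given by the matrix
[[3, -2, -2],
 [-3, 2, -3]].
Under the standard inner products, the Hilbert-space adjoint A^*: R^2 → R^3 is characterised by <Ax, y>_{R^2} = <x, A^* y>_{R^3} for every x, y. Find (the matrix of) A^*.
A^* = A^T =
[[3, -3],
 [-2, 2],
 [-2, -3]]

For real matrices with standard dot products, the defining identity <Ax, y> = <x, A^* y> gives (Ax)^T y = x^T (A^*) y, i.e. x^T A^T y = x^T (A^*) y. Since this holds for all x, y, we must have A^* = A^T. Therefore
A^* =
[[3, -3],
 [-2, 2],
 [-2, -3]].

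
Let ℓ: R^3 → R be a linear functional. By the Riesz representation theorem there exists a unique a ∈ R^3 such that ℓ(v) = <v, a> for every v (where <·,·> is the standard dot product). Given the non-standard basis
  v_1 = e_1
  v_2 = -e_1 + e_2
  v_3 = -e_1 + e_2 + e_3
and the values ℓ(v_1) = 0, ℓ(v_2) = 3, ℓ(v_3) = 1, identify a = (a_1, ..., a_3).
a = (0, 3, -2)

Write a = (a_1, ..., a_3) in the standard basis. For each basis vector v_i, ℓ(v_i) = <v_i, a> is a linear equation in the a_j's. Collect the n equations into a matrix system V a = ℓ, where row i of V is v_i (expressed in the standard basis). Since V is invertible (lower-triangular with 1s on the diagonal, up to permutation), solve by back-substitution:
  V =
[[1, 0, 0],
 [-1, 1, 0],
 [-1, 1, 1]]
  V a = (0, 3, 1)
Solving gives a = (0, 3, -2).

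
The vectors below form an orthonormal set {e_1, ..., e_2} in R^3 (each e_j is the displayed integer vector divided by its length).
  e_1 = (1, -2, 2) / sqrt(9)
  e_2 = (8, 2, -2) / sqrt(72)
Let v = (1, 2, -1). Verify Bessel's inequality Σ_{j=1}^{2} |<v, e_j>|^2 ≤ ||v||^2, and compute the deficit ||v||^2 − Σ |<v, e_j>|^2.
Σ |<v, e_j>|^2 = 11/2; ||v||^2 = 6; deficit = 1/2

Write each e_j = u_j / sqrt(<u_j, u_j>) where u_j is the displayed integer vector. Then <v, e_j> = <v, u_j> / sqrt(<u_j, u_j>), so |<v, e_j>|^2 = <v, u_j>^2 / <u_j, u_j>.
Coefficients: <v, e_1> = -5/sqrt(9), <v, e_2> = 14/sqrt(72).
Square and sum: Σ |<v, e_j>|^2 = 11/2.
Compute ||v||^2 = v·v = 6.
Deficit = 6 − 11/2 = 1/2 ≥ 0, confirming Bessel's inequality. (The deficit equals ||v − Σ <v,e_j> e_j||^2, the squared distance from v to span{e_j}.)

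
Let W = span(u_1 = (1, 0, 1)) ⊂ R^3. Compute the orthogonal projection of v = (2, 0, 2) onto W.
proj_W(v) = (2, 0, 2)

Set up U = [u_1 | ... | u_1] ∈ R^(3×1). The projector onto W = col(U) is P = U (U^T U)^(-1) U^T.
Compute U^T U =
  [2],
and U^T v = (4).
Solve U^T U · c = U^T v for the coefficients: c = (2). The projection is proj_W(v) = U c.
Check: (v - proj_W(v)) · u_1 = 0  (should be 0).
Result: proj_W(v) = (2, 0, 2).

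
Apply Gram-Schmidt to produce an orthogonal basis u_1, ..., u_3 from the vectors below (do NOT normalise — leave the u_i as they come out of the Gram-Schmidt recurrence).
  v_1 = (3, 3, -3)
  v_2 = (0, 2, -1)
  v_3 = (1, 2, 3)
Orthogonal basis:
  u_1 = (3, 3, -3)
  u_2 = (-1, 1, 0)
  u_3 = (3/2, 3/2, 3)

Apply the Gram-Schmidt recurrence
  u_1 = v_1
  u_i = v_i − Σ_{j<i} ((v_i · u_j) / (u_j · u_j)) · u_j.

Step by step this gives:
  u_1 = (3, 3, -3)
  u_2 = (-1, 1, 0)
  u_3 = (3/2, 3/2, 3)

Orthogonality check:
  u_2 · u_1 = 0 (should be 0)
  u_3 · u_1 = 0 (should be 0)
  u_3 · u_2 = 0 (should be 0)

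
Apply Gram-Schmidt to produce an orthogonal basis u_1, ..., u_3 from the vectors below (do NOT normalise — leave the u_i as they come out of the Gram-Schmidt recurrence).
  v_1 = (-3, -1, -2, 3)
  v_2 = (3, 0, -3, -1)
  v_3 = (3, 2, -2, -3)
Orthogonal basis:
  u_1 = (-3, -1, -2, 3)
  u_2 = (51/23, -6/23, -81/23, -5/23)
  u_3 = (-339/401, 606/401, -240/401, -297/401)

Apply the Gram-Schmidt recurrence
  u_1 = v_1
  u_i = v_i − Σ_{j<i} ((v_i · u_j) / (u_j · u_j)) · u_j.

Step by step this gives:
  u_1 = (-3, -1, -2, 3)
  u_2 = (51/23, -6/23, -81/23, -5/23)
  u_3 = (-339/401, 606/401, -240/401, -297/401)

Orthogonality check:
  u_2 · u_1 = 0 (should be 0)
  u_3 · u_1 = 0 (should be 0)
  u_3 · u_2 = 0 (should be 0)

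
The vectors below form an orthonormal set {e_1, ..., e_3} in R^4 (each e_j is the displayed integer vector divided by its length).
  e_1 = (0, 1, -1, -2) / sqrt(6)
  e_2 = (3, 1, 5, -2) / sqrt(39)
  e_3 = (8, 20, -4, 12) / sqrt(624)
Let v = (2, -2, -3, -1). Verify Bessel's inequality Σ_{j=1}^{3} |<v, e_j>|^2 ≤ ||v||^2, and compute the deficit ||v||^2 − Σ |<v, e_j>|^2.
Σ |<v, e_j>|^2 = 9/2; ||v||^2 = 18; deficit = 27/2

Write each e_j = u_j / sqrt(<u_j, u_j>) where u_j is the displayed integer vector. Then <v, e_j> = <v, u_j> / sqrt(<u_j, u_j>), so |<v, e_j>|^2 = <v, u_j>^2 / <u_j, u_j>.
Coefficients: <v, e_1> = 3/sqrt(6), <v, e_2> = -9/sqrt(39), <v, e_3> = -24/sqrt(624).
Square and sum: Σ |<v, e_j>|^2 = 9/2.
Compute ||v||^2 = v·v = 18.
Deficit = 18 − 9/2 = 27/2 ≥ 0, confirming Bessel's inequality. (The deficit equals ||v − Σ <v,e_j> e_j||^2, the squared distance from v to span{e_j}.)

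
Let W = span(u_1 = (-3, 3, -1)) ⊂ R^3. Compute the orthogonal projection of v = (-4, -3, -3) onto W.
proj_W(v) = (-18/19, 18/19, -6/19)

Set up U = [u_1 | ... | u_1] ∈ R^(3×1). The projector onto W = col(U) is P = U (U^T U)^(-1) U^T.
Compute U^T U =
  [19],
and U^T v = (6).
Solve U^T U · c = U^T v for the coefficients: c = (6/19). The projection is proj_W(v) = U c.
Check: (v - proj_W(v)) · u_1 = 0  (should be 0).
Result: proj_W(v) = (-18/19, 18/19, -6/19).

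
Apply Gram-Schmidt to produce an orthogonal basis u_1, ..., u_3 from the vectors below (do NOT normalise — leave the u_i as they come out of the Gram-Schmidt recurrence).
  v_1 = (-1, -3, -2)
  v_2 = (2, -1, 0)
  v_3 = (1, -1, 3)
Orthogonal basis:
  u_1 = (-1, -3, -2)
  u_2 = (29/14, -11/14, 1/7)
  u_3 = (-2/3, -4/3, 7/3)

Apply the Gram-Schmidt recurrence
  u_1 = v_1
  u_i = v_i − Σ_{j<i} ((v_i · u_j) / (u_j · u_j)) · u_j.

Step by step this gives:
  u_1 = (-1, -3, -2)
  u_2 = (29/14, -11/14, 1/7)
  u_3 = (-2/3, -4/3, 7/3)

Orthogonality check:
  u_2 · u_1 = 0 (should be 0)
  u_3 · u_1 = 0 (should be 0)
  u_3 · u_2 = 0 (should be 0)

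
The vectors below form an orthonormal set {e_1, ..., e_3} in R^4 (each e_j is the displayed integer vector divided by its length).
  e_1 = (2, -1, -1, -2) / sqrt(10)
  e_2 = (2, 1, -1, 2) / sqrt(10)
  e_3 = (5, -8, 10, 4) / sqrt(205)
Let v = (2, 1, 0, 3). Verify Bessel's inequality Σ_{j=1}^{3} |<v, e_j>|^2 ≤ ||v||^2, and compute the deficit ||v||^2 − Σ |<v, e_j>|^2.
Σ |<v, e_j>|^2 = 2861/205; ||v||^2 = 14; deficit = 9/205

Write each e_j = u_j / sqrt(<u_j, u_j>) where u_j is the displayed integer vector. Then <v, e_j> = <v, u_j> / sqrt(<u_j, u_j>), so |<v, e_j>|^2 = <v, u_j>^2 / <u_j, u_j>.
Coefficients: <v, e_1> = -3/sqrt(10), <v, e_2> = 11/sqrt(10), <v, e_3> = 14/sqrt(205).
Square and sum: Σ |<v, e_j>|^2 = 2861/205.
Compute ||v||^2 = v·v = 14.
Deficit = 14 − 2861/205 = 9/205 ≥ 0, confirming Bessel's inequality. (The deficit equals ||v − Σ <v,e_j> e_j||^2, the squared distance from v to span{e_j}.)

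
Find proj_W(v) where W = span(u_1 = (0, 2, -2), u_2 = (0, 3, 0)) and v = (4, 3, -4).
proj_W(v) = (0, 3, -4)

Set up U = [u_1 | ... | u_2] ∈ R^(3×2). The projector onto W = col(U) is P = U (U^T U)^(-1) U^T.
Compute U^T U =
  [8, 6]
  [6, 9],
and U^T v = (14, 9).
Solve U^T U · c = U^T v for the coefficients: c = (2, -1/3). The projection is proj_W(v) = U c.
Check: (v - proj_W(v)) · u_1 = 0  (should be 0).
Check: (v - proj_W(v)) · u_2 = 0  (should be 0).
Result: proj_W(v) = (0, 3, -4).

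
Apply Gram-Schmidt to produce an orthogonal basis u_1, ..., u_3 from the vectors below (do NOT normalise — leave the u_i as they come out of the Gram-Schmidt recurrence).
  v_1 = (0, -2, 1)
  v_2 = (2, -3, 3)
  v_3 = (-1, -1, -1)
Orthogonal basis:
  u_1 = (0, -2, 1)
  u_2 = (2, 3/5, 6/5)
  u_3 = (9/29, -6/29, -12/29)

Apply the Gram-Schmidt recurrence
  u_1 = v_1
  u_i = v_i − Σ_{j<i} ((v_i · u_j) / (u_j · u_j)) · u_j.

Step by step this gives:
  u_1 = (0, -2, 1)
  u_2 = (2, 3/5, 6/5)
  u_3 = (9/29, -6/29, -12/29)

Orthogonality check:
  u_2 · u_1 = 0 (should be 0)
  u_3 · u_1 = 0 (should be 0)
  u_3 · u_2 = 0 (should be 0)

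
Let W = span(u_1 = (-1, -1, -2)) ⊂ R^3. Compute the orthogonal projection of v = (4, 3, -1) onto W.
proj_W(v) = (5/6, 5/6, 5/3)

Set up U = [u_1 | ... | u_1] ∈ R^(3×1). The projector onto W = col(U) is P = U (U^T U)^(-1) U^T.
Compute U^T U =
  [6],
and U^T v = (-5).
Solve U^T U · c = U^T v for the coefficients: c = (-5/6). The projection is proj_W(v) = U c.
Check: (v - proj_W(v)) · u_1 = 0  (should be 0).
Result: proj_W(v) = (5/6, 5/6, 5/3).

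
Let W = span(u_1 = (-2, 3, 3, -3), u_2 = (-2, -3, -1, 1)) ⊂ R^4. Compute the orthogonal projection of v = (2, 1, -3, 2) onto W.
proj_W(v) = (125/43, -9/43, -137/86, 137/86)

Set up U = [u_1 | ... | u_2] ∈ R^(4×2). The projector onto W = col(U) is P = U (U^T U)^(-1) U^T.
Compute U^T U =
  [31, -11]
  [-11, 15],
and U^T v = (-16, -2).
Solve U^T U · c = U^T v for the coefficients: c = (-131/172, -119/172). The projection is proj_W(v) = U c.
Check: (v - proj_W(v)) · u_1 = 0  (should be 0).
Check: (v - proj_W(v)) · u_2 = 0  (should be 0).
Result: proj_W(v) = (125/43, -9/43, -137/86, 137/86).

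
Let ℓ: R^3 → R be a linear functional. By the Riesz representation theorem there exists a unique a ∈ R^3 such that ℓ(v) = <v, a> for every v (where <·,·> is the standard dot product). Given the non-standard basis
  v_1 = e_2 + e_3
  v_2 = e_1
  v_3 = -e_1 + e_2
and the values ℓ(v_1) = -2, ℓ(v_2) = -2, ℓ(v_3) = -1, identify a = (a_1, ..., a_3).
a = (-2, -3, 1)

Write a = (a_1, ..., a_3) in the standard basis. For each basis vector v_i, ℓ(v_i) = <v_i, a> is a linear equation in the a_j's. Collect the n equations into a matrix system V a = ℓ, where row i of V is v_i (expressed in the standard basis). Since V is invertible (lower-triangular with 1s on the diagonal, up to permutation), solve by back-substitution:
  V =
[[0, 1, 1],
 [1, 0, 0],
 [-1, 1, 0]]
  V a = (-2, -2, -1)
Solving gives a = (-2, -3, 1).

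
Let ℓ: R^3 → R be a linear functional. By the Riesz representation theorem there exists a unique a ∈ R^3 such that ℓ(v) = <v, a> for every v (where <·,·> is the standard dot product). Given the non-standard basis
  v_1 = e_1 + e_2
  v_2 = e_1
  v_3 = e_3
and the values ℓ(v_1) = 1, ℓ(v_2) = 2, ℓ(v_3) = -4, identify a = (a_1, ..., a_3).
a = (2, -1, -4)

Write a = (a_1, ..., a_3) in the standard basis. For each basis vector v_i, ℓ(v_i) = <v_i, a> is a linear equation in the a_j's. Collect the n equations into a matrix system V a = ℓ, where row i of V is v_i (expressed in the standard basis). Since V is invertible (lower-triangular with 1s on the diagonal, up to permutation), solve by back-substitution:
  V =
[[1, 1, 0],
 [1, 0, 0],
 [0, 0, 1]]
  V a = (1, 2, -4)
Solving gives a = (2, -1, -4).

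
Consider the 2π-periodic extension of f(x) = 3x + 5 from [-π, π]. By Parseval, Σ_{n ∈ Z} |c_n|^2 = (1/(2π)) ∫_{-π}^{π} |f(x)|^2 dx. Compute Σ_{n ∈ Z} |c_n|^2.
Σ |c_n|^2 = 3π^2 + 25

Expand and integrate term by term over [-π, π]:
  ∫ (3x)^2 dx = 9·(2π^3/3); ∫ 2·3·(5)·x dx = 0 (odd integrand); ∫ 5^2 dx = 25·2π.
So (1/(2π)) ∫_{-π}^{π} (3x + 5)^2 dx = 9π^2/3 + 25 = 3π^2 + 25.
Parseval ⇒ Σ |c_n|^2 = 3π^2 + 25.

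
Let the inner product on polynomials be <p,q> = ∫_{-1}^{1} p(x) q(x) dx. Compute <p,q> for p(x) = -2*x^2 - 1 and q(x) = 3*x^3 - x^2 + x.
<p,q> = 22/15

Expand the product: p(x)·q(x) = -6*x^5 + 2*x^4 - 5*x^3 + x^2 - x.
∫_{-1}^{1} of each monomial x^k gives [2/(k+1) if k even, 0 if k odd]. Integrating term-by-term (or equivalently evaluating the antiderivative F(x) = -x^6 + 2*x^5/5 - 5*x^4/4 + x^3/3 - x^2/2 at the endpoints):
  F(1) − F(−1) = -121/60 − (-209/60) = 22/15.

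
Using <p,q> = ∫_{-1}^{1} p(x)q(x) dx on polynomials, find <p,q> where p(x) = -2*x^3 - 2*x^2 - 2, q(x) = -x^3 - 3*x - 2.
<p,q> = 1432/105

Expand the product: p(x)·q(x) = 2*x^6 + 2*x^5 + 6*x^4 + 12*x^3 + 4*x^2 + 6*x + 4.
∫_{-1}^{1} of each monomial x^k gives [2/(k+1) if k even, 0 if k odd]. Integrating term-by-term (or equivalently evaluating the antiderivative F(x) = 2*x^7/7 + x^6/3 + 6*x^5/5 + 3*x^4 + 4*x^3/3 + 3*x^2 + 4*x at the endpoints):
  F(1) − F(−1) = 1381/105 − (-17/35) = 1432/105.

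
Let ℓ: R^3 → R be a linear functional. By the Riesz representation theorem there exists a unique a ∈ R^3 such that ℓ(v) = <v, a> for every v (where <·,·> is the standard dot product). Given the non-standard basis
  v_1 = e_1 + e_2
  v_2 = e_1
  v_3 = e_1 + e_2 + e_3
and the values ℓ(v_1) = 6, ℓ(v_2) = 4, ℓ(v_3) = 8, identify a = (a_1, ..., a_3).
a = (4, 2, 2)

Write a = (a_1, ..., a_3) in the standard basis. For each basis vector v_i, ℓ(v_i) = <v_i, a> is a linear equation in the a_j's. Collect the n equations into a matrix system V a = ℓ, where row i of V is v_i (expressed in the standard basis). Since V is invertible (lower-triangular with 1s on the diagonal, up to permutation), solve by back-substitution:
  V =
[[1, 1, 0],
 [1, 0, 0],
 [1, 1, 1]]
  V a = (6, 4, 8)
Solving gives a = (4, 2, 2).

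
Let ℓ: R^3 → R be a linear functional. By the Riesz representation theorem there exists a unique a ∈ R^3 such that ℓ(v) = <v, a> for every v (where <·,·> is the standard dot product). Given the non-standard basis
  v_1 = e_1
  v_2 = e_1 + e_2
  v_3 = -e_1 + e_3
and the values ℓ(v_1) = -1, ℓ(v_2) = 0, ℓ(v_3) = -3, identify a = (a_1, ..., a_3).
a = (-1, 1, -4)

Write a = (a_1, ..., a_3) in the standard basis. For each basis vector v_i, ℓ(v_i) = <v_i, a> is a linear equation in the a_j's. Collect the n equations into a matrix system V a = ℓ, where row i of V is v_i (expressed in the standard basis). Since V is invertible (lower-triangular with 1s on the diagonal, up to permutation), solve by back-substitution:
  V =
[[1, 0, 0],
 [1, 1, 0],
 [-1, 0, 1]]
  V a = (-1, 0, -3)
Solving gives a = (-1, 1, -4).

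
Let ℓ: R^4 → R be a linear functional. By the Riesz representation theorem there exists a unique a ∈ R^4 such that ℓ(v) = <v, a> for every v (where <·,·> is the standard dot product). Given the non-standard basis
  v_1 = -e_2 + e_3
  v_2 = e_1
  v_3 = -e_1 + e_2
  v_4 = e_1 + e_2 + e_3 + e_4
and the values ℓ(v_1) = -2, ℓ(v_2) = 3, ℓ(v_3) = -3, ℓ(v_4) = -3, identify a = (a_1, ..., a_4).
a = (3, 0, -2, -4)

Write a = (a_1, ..., a_4) in the standard basis. For each basis vector v_i, ℓ(v_i) = <v_i, a> is a linear equation in the a_j's. Collect the n equations into a matrix system V a = ℓ, where row i of V is v_i (expressed in the standard basis). Since V is invertible (lower-triangular with 1s on the diagonal, up to permutation), solve by back-substitution:
  V =
[[0, -1, 1, 0],
 [1, 0, 0, 0],
 [-1, 1, 0, 0],
 [1, 1, 1, 1]]
  V a = (-2, 3, -3, -3)
Solving gives a = (3, 0, -2, -4).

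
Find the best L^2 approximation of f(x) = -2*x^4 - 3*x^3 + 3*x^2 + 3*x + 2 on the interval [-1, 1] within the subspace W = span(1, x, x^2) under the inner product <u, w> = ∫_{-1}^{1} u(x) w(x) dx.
g(x) = 9*x^2/7 + 6*x/5 + 76/35

The best approximation g ∈ W is the orthogonal projection of f onto W. Writing g = a_0 + a_1 x + a_2 x^2, the coefficients solve the normal equations G · a = b where
  G_{ij} = <φ_i, φ_j> and b_i = <f, φ_i>, with φ_0 = 1, φ_1 = x, φ_2 = x^2.
G =
  [2, 0, 2/3]
  [0, 2/3, 0]
  [2/3, 0, 2/5],
b = (26/5, 4/5, 206/105).
Solving gives a_0 = 76/35, a_1 = 6/5, a_2 = 9/7, so
  g(x) = 9*x^2/7 + 6*x/5 + 76/35.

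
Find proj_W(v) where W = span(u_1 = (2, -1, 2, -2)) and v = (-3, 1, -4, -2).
proj_W(v) = (-22/13, 11/13, -22/13, 22/13)

Set up U = [u_1 | ... | u_1] ∈ R^(4×1). The projector onto W = col(U) is P = U (U^T U)^(-1) U^T.
Compute U^T U =
  [13],
and U^T v = (-11).
Solve U^T U · c = U^T v for the coefficients: c = (-11/13). The projection is proj_W(v) = U c.
Check: (v - proj_W(v)) · u_1 = 0  (should be 0).
Result: proj_W(v) = (-22/13, 11/13, -22/13, 22/13).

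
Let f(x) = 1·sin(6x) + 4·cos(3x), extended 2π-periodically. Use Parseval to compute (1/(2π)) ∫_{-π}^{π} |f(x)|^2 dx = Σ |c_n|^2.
Σ |c_n|^2 = 17/2

Expand |f|^2 and use orthogonality of {sin(nx), cos(mx)} on [-π, π]:
  ∫_{-π}^{π} sin(nx)^2 dx = π, ∫ cos(mx)^2 dx = π, and cross terms integrate to 0.
So ∫_{-π}^{π} f(x)^2 dx = 1^2 · π + 4^2 · π = (1 + 16)π.
Divide by 2π: (1 + 16)/2 = 17/2.
By Parseval, this equals Σ |c_n|^2.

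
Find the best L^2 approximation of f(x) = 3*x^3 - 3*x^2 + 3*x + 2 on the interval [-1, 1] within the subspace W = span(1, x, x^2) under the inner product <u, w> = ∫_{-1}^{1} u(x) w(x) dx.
g(x) = -3*x^2 + 24*x/5 + 2

The best approximation g ∈ W is the orthogonal projection of f onto W. Writing g = a_0 + a_1 x + a_2 x^2, the coefficients solve the normal equations G · a = b where
  G_{ij} = <φ_i, φ_j> and b_i = <f, φ_i>, with φ_0 = 1, φ_1 = x, φ_2 = x^2.
G =
  [2, 0, 2/3]
  [0, 2/3, 0]
  [2/3, 0, 2/5],
b = (2, 16/5, 2/15).
Solving gives a_0 = 2, a_1 = 24/5, a_2 = -3, so
  g(x) = -3*x^2 + 24*x/5 + 2.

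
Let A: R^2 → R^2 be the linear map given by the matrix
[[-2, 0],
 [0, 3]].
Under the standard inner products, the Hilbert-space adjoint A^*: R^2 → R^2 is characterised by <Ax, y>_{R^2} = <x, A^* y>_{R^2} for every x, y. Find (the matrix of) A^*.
A^* = A^T =
[[-2, 0],
 [0, 3]]

For real matrices with standard dot products, the defining identity <Ax, y> = <x, A^* y> gives (Ax)^T y = x^T (A^*) y, i.e. x^T A^T y = x^T (A^*) y. Since this holds for all x, y, we must have A^* = A^T. Therefore
A^* =
[[-2, 0],
 [0, 3]].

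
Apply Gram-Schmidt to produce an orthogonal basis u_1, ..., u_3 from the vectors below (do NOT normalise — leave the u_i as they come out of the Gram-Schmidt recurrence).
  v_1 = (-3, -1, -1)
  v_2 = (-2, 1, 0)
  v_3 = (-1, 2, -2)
Orthogonal basis:
  u_1 = (-3, -1, -1)
  u_2 = (-7/11, 16/11, 5/11)
  u_3 = (13/30, 13/15, -13/6)

Apply the Gram-Schmidt recurrence
  u_1 = v_1
  u_i = v_i − Σ_{j<i} ((v_i · u_j) / (u_j · u_j)) · u_j.

Step by step this gives:
  u_1 = (-3, -1, -1)
  u_2 = (-7/11, 16/11, 5/11)
  u_3 = (13/30, 13/15, -13/6)

Orthogonality check:
  u_2 · u_1 = 0 (should be 0)
  u_3 · u_1 = 0 (should be 0)
  u_3 · u_2 = 0 (should be 0)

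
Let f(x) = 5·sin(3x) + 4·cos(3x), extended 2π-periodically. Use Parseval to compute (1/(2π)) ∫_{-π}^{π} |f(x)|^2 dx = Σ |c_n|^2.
Σ |c_n|^2 = 41/2

Expand |f|^2 and use orthogonality of {sin(nx), cos(mx)} on [-π, π]:
  ∫_{-π}^{π} sin(nx)^2 dx = π, ∫ cos(mx)^2 dx = π, and cross terms integrate to 0.
So ∫_{-π}^{π} f(x)^2 dx = 5^2 · π + 4^2 · π = (25 + 16)π.
Divide by 2π: (25 + 16)/2 = 41/2.
By Parseval, this equals Σ |c_n|^2.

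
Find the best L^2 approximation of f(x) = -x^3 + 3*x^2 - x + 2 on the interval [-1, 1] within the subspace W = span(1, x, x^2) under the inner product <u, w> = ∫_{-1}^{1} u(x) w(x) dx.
g(x) = 3*x^2 - 8*x/5 + 2

The best approximation g ∈ W is the orthogonal projection of f onto W. Writing g = a_0 + a_1 x + a_2 x^2, the coefficients solve the normal equations G · a = b where
  G_{ij} = <φ_i, φ_j> and b_i = <f, φ_i>, with φ_0 = 1, φ_1 = x, φ_2 = x^2.
G =
  [2, 0, 2/3]
  [0, 2/3, 0]
  [2/3, 0, 2/5],
b = (6, -16/15, 38/15).
Solving gives a_0 = 2, a_1 = -8/5, a_2 = 3, so
  g(x) = 3*x^2 - 8*x/5 + 2.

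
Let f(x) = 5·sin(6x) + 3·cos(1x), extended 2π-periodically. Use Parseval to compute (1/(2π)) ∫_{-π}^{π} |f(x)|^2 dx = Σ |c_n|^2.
Σ |c_n|^2 = 17

Expand |f|^2 and use orthogonality of {sin(nx), cos(mx)} on [-π, π]:
  ∫_{-π}^{π} sin(nx)^2 dx = π, ∫ cos(mx)^2 dx = π, and cross terms integrate to 0.
So ∫_{-π}^{π} f(x)^2 dx = 5^2 · π + 3^2 · π = (25 + 9)π.
Divide by 2π: (25 + 9)/2 = 17.
By Parseval, this equals Σ |c_n|^2.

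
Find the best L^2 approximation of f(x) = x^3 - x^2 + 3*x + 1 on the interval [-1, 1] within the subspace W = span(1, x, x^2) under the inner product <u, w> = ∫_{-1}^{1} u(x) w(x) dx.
g(x) = -x^2 + 18*x/5 + 1

The best approximation g ∈ W is the orthogonal projection of f onto W. Writing g = a_0 + a_1 x + a_2 x^2, the coefficients solve the normal equations G · a = b where
  G_{ij} = <φ_i, φ_j> and b_i = <f, φ_i>, with φ_0 = 1, φ_1 = x, φ_2 = x^2.
G =
  [2, 0, 2/3]
  [0, 2/3, 0]
  [2/3, 0, 2/5],
b = (4/3, 12/5, 4/15).
Solving gives a_0 = 1, a_1 = 18/5, a_2 = -1, so
  g(x) = -x^2 + 18*x/5 + 1.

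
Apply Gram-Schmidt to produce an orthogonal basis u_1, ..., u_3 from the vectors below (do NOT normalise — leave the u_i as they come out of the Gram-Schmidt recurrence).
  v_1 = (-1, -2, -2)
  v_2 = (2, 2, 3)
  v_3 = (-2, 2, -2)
Orthogonal basis:
  u_1 = (-1, -2, -2)
  u_2 = (2/3, -2/3, 1/3)
  u_3 = (4/9, 2/9, -4/9)

Apply the Gram-Schmidt recurrence
  u_1 = v_1
  u_i = v_i − Σ_{j<i} ((v_i · u_j) / (u_j · u_j)) · u_j.

Step by step this gives:
  u_1 = (-1, -2, -2)
  u_2 = (2/3, -2/3, 1/3)
  u_3 = (4/9, 2/9, -4/9)

Orthogonality check:
  u_2 · u_1 = 0 (should be 0)
  u_3 · u_1 = 0 (should be 0)
  u_3 · u_2 = 0 (should be 0)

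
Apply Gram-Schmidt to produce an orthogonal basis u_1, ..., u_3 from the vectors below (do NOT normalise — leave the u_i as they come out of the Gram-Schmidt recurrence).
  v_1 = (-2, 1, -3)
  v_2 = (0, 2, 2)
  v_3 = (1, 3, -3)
Orthogonal basis:
  u_1 = (-2, 1, -3)
  u_2 = (-4/7, 16/7, 8/7)
  u_3 = (8/3, 4/3, -4/3)

Apply the Gram-Schmidt recurrence
  u_1 = v_1
  u_i = v_i − Σ_{j<i} ((v_i · u_j) / (u_j · u_j)) · u_j.

Step by step this gives:
  u_1 = (-2, 1, -3)
  u_2 = (-4/7, 16/7, 8/7)
  u_3 = (8/3, 4/3, -4/3)

Orthogonality check:
  u_2 · u_1 = 0 (should be 0)
  u_3 · u_1 = 0 (should be 0)
  u_3 · u_2 = 0 (should be 0)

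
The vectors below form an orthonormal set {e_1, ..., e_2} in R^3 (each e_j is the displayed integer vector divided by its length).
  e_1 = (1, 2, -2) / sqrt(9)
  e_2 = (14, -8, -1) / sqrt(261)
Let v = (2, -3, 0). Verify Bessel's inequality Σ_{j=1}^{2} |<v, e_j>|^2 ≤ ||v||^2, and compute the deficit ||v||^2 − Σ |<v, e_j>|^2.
Σ |<v, e_j>|^2 = 352/29; ||v||^2 = 13; deficit = 25/29

Write each e_j = u_j / sqrt(<u_j, u_j>) where u_j is the displayed integer vector. Then <v, e_j> = <v, u_j> / sqrt(<u_j, u_j>), so |<v, e_j>|^2 = <v, u_j>^2 / <u_j, u_j>.
Coefficients: <v, e_1> = -4/sqrt(9), <v, e_2> = 52/sqrt(261).
Square and sum: Σ |<v, e_j>|^2 = 352/29.
Compute ||v||^2 = v·v = 13.
Deficit = 13 − 352/29 = 25/29 ≥ 0, confirming Bessel's inequality. (The deficit equals ||v − Σ <v,e_j> e_j||^2, the squared distance from v to span{e_j}.)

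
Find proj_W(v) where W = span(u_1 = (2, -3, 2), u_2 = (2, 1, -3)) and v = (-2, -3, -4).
proj_W(v) = (106/213, 121/213, -244/213)

Set up U = [u_1 | ... | u_2] ∈ R^(3×2). The projector onto W = col(U) is P = U (U^T U)^(-1) U^T.
Compute U^T U =
  [17, -5]
  [-5, 14],
and U^T v = (-3, 5).
Solve U^T U · c = U^T v for the coefficients: c = (-17/213, 70/213). The projection is proj_W(v) = U c.
Check: (v - proj_W(v)) · u_1 = 0  (should be 0).
Check: (v - proj_W(v)) · u_2 = 0  (should be 0).
Result: proj_W(v) = (106/213, 121/213, -244/213).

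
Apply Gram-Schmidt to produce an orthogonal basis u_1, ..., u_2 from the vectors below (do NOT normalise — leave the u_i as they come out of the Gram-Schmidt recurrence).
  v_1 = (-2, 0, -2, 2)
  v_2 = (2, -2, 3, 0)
Orthogonal basis:
  u_1 = (-2, 0, -2, 2)
  u_2 = (1/3, -2, 4/3, 5/3)

Apply the Gram-Schmidt recurrence
  u_1 = v_1
  u_i = v_i − Σ_{j<i} ((v_i · u_j) / (u_j · u_j)) · u_j.

Step by step this gives:
  u_1 = (-2, 0, -2, 2)
  u_2 = (1/3, -2, 4/3, 5/3)

Orthogonality check:
  u_2 · u_1 = 0 (should be 0)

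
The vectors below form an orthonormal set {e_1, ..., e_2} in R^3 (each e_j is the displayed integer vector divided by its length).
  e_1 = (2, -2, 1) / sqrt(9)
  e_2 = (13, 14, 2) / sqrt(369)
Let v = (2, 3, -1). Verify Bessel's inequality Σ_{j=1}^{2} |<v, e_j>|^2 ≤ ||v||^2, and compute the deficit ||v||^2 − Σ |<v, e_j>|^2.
Σ |<v, e_j>|^2 = 525/41; ||v||^2 = 14; deficit = 49/41

Write each e_j = u_j / sqrt(<u_j, u_j>) where u_j is the displayed integer vector. Then <v, e_j> = <v, u_j> / sqrt(<u_j, u_j>), so |<v, e_j>|^2 = <v, u_j>^2 / <u_j, u_j>.
Coefficients: <v, e_1> = -3/sqrt(9), <v, e_2> = 66/sqrt(369).
Square and sum: Σ |<v, e_j>|^2 = 525/41.
Compute ||v||^2 = v·v = 14.
Deficit = 14 − 525/41 = 49/41 ≥ 0, confirming Bessel's inequality. (The deficit equals ||v − Σ <v,e_j> e_j||^2, the squared distance from v to span{e_j}.)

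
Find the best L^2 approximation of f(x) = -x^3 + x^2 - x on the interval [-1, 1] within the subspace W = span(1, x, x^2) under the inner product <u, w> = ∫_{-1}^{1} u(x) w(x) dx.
g(x) = x^2 - 8*x/5

The best approximation g ∈ W is the orthogonal projection of f onto W. Writing g = a_0 + a_1 x + a_2 x^2, the coefficients solve the normal equations G · a = b where
  G_{ij} = <φ_i, φ_j> and b_i = <f, φ_i>, with φ_0 = 1, φ_1 = x, φ_2 = x^2.
G =
  [2, 0, 2/3]
  [0, 2/3, 0]
  [2/3, 0, 2/5],
b = (2/3, -16/15, 2/5).
Solving gives a_0 = 0, a_1 = -8/5, a_2 = 1, so
  g(x) = x^2 - 8*x/5.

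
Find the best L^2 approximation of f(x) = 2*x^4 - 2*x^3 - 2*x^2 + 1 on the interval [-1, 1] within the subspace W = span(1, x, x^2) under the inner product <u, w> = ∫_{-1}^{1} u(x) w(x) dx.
g(x) = -2*x^2/7 - 6*x/5 + 29/35

The best approximation g ∈ W is the orthogonal projection of f onto W. Writing g = a_0 + a_1 x + a_2 x^2, the coefficients solve the normal equations G · a = b where
  G_{ij} = <φ_i, φ_j> and b_i = <f, φ_i>, with φ_0 = 1, φ_1 = x, φ_2 = x^2.
G =
  [2, 0, 2/3]
  [0, 2/3, 0]
  [2/3, 0, 2/5],
b = (22/15, -4/5, 46/105).
Solving gives a_0 = 29/35, a_1 = -6/5, a_2 = -2/7, so
  g(x) = -2*x^2/7 - 6*x/5 + 29/35.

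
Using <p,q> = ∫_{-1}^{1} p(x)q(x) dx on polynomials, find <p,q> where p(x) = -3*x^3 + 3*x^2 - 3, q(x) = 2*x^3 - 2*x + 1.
<p,q> = -116/35

Expand the product: p(x)·q(x) = -6*x^6 + 6*x^5 + 6*x^4 - 15*x^3 + 3*x^2 + 6*x - 3.
∫_{-1}^{1} of each monomial x^k gives [2/(k+1) if k even, 0 if k odd]. Integrating term-by-term (or equivalently evaluating the antiderivative F(x) = -6*x^7/7 + x^6 + 6*x^5/5 - 15*x^4/4 + x^3 + 3*x^2 - 3*x at the endpoints):
  F(1) − F(−1) = -197/140 − (267/140) = -116/35.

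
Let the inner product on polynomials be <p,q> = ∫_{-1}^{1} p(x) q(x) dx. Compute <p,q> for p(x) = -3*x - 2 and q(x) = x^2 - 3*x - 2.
<p,q> = 38/3

Expand the product: p(x)·q(x) = -3*x^3 + 7*x^2 + 12*x + 4.
∫_{-1}^{1} of each monomial x^k gives [2/(k+1) if k even, 0 if k odd]. Integrating term-by-term (or equivalently evaluating the antiderivative F(x) = -3*x^4/4 + 7*x^3/3 + 6*x^2 + 4*x at the endpoints):
  F(1) − F(−1) = 139/12 − (-13/12) = 38/3.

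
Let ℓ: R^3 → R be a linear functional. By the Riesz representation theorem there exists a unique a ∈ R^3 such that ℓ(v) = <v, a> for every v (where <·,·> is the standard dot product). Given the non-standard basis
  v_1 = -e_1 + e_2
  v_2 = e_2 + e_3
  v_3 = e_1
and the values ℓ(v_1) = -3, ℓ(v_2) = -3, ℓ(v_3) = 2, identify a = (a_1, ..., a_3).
a = (2, -1, -2)

Write a = (a_1, ..., a_3) in the standard basis. For each basis vector v_i, ℓ(v_i) = <v_i, a> is a linear equation in the a_j's. Collect the n equations into a matrix system V a = ℓ, where row i of V is v_i (expressed in the standard basis). Since V is invertible (lower-triangular with 1s on the diagonal, up to permutation), solve by back-substitution:
  V =
[[-1, 1, 0],
 [0, 1, 1],
 [1, 0, 0]]
  V a = (-3, -3, 2)
Solving gives a = (2, -1, -2).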